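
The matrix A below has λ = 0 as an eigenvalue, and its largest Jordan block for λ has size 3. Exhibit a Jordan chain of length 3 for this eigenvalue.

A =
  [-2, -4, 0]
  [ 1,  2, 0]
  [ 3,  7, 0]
A Jordan chain for λ = 0 of length 3:
v_1 = (0, 0, 1)ᵀ
v_2 = (-2, 1, 3)ᵀ
v_3 = (1, 0, 0)ᵀ

Let N = A − (0)·I. We want v_3 with N^3 v_3 = 0 but N^2 v_3 ≠ 0; then v_{j-1} := N · v_j for j = 3, …, 2.

Pick v_3 = (1, 0, 0)ᵀ.
Then v_2 = N · v_3 = (-2, 1, 3)ᵀ.
Then v_1 = N · v_2 = (0, 0, 1)ᵀ.

Sanity check: (A − (0)·I) v_1 = (0, 0, 0)ᵀ = 0. ✓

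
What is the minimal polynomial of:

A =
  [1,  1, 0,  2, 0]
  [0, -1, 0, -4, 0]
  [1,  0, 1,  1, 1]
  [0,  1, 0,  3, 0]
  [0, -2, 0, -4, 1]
x^2 - 2*x + 1

The characteristic polynomial is χ_A(x) = (x - 1)^5, so the eigenvalues are known. The minimal polynomial is
  m_A(x) = Π_λ (x − λ)^{k_λ}
where k_λ is the size of the *largest* Jordan block for λ (equivalently, the smallest k with (A − λI)^k v = 0 for every generalised eigenvector v of λ).

  λ = 1: largest Jordan block has size 2, contributing (x − 1)^2

So m_A(x) = (x - 1)^2 = x^2 - 2*x + 1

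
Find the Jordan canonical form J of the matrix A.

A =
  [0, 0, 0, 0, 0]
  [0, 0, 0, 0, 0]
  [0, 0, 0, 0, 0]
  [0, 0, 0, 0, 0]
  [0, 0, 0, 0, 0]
J_1(0) ⊕ J_1(0) ⊕ J_1(0) ⊕ J_1(0) ⊕ J_1(0)

The characteristic polynomial is
  det(x·I − A) = x^5

Eigenvalues and multiplicities (the geometric multiplicity of λ is n − rank(A − λI), which equals the number of Jordan blocks for λ):
  λ = 0: algebraic multiplicity = 5, geometric multiplicity = 5

Determining the block sizes for each eigenvalue:
  λ = 0: gm = am = 5, so every block has size 1 → block sizes [1, 1, 1, 1, 1]

Assembling the blocks gives a Jordan form
J =
  [0, 0, 0, 0, 0]
  [0, 0, 0, 0, 0]
  [0, 0, 0, 0, 0]
  [0, 0, 0, 0, 0]
  [0, 0, 0, 0, 0]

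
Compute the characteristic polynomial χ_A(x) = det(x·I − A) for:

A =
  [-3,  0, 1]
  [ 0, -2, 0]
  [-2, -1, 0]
x^3 + 5*x^2 + 8*x + 4

Expanding det(x·I − A) (e.g. by cofactor expansion or by noting that A is similar to its Jordan form J, which has the same characteristic polynomial as A) gives
  χ_A(x) = x^3 + 5*x^2 + 8*x + 4
which factors as (x + 1)*(x + 2)^2. The eigenvalues (with algebraic multiplicities) are λ = -2 with multiplicity 2, λ = -1 with multiplicity 1.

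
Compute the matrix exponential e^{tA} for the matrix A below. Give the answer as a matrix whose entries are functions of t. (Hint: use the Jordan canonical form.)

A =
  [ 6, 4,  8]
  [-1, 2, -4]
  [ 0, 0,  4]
e^{tA} =
  [2*t*exp(4*t) + exp(4*t), 4*t*exp(4*t), 8*t*exp(4*t)]
  [-t*exp(4*t), -2*t*exp(4*t) + exp(4*t), -4*t*exp(4*t)]
  [0, 0, exp(4*t)]

Strategy: write A = P · J · P⁻¹ where J is a Jordan canonical form, so e^{tA} = P · e^{tJ} · P⁻¹, and e^{tJ} can be computed block-by-block.

A has Jordan form
J =
  [4, 1, 0]
  [0, 4, 0]
  [0, 0, 4]
(up to reordering of blocks).

Per-block formulas:
  For a 1×1 block at λ = 4: exp(t · [4]) = [e^(4t)].
  For a 2×2 Jordan block J_2(4): exp(t · J_2(4)) = e^(4t)·(I + t·N), where N is the 2×2 nilpotent shift.

After assembling e^{tJ} and conjugating by P, we get:

e^{tA} =
  [2*t*exp(4*t) + exp(4*t), 4*t*exp(4*t), 8*t*exp(4*t)]
  [-t*exp(4*t), -2*t*exp(4*t) + exp(4*t), -4*t*exp(4*t)]
  [0, 0, exp(4*t)]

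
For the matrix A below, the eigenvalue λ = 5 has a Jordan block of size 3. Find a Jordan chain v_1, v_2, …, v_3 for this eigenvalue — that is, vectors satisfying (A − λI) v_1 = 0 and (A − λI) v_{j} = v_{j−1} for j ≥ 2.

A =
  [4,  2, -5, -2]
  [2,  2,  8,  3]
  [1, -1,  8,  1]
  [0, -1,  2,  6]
A Jordan chain for λ = 5 of length 3:
v_1 = (-1, 2, 1, 0)ᵀ
v_2 = (2, -3, -1, -1)ᵀ
v_3 = (0, 1, 0, 0)ᵀ

Let N = A − (5)·I. We want v_3 with N^3 v_3 = 0 but N^2 v_3 ≠ 0; then v_{j-1} := N · v_j for j = 3, …, 2.

Pick v_3 = (0, 1, 0, 0)ᵀ.
Then v_2 = N · v_3 = (2, -3, -1, -1)ᵀ.
Then v_1 = N · v_2 = (-1, 2, 1, 0)ᵀ.

Sanity check: (A − (5)·I) v_1 = (0, 0, 0, 0)ᵀ = 0. ✓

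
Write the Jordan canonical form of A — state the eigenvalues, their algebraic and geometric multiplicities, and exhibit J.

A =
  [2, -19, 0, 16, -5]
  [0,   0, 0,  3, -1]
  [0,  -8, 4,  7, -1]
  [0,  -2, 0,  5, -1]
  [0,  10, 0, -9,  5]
J_2(2) ⊕ J_2(4) ⊕ J_1(4)

The characteristic polynomial is
  det(x·I − A) = x^5 - 16*x^4 + 100*x^3 - 304*x^2 + 448*x - 256 = (x - 4)^3*(x - 2)^2

Eigenvalues and multiplicities (the geometric multiplicity of λ is n − rank(A − λI), which equals the number of Jordan blocks for λ):
  λ = 2: algebraic multiplicity = 2, geometric multiplicity = 1
  λ = 4: algebraic multiplicity = 3, geometric multiplicity = 2

Determining the block sizes for each eigenvalue:
  λ = 2: one block (gm = 1), so the single block has size am = 2 → block sizes [2]
  λ = 4: 2 blocks summing to 3 forces exactly one block of size 2 and the rest size 1 → block sizes [2, 1]

Assembling the blocks gives a Jordan form
J =
  [2, 1, 0, 0, 0]
  [0, 2, 0, 0, 0]
  [0, 0, 4, 1, 0]
  [0, 0, 0, 4, 0]
  [0, 0, 0, 0, 4]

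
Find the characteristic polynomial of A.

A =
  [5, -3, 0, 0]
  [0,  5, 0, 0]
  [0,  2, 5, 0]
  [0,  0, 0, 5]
x^4 - 20*x^3 + 150*x^2 - 500*x + 625

Expanding det(x·I − A) (e.g. by cofactor expansion or by noting that A is similar to its Jordan form J, which has the same characteristic polynomial as A) gives
  χ_A(x) = x^4 - 20*x^3 + 150*x^2 - 500*x + 625
which factors as (x - 5)^4. The eigenvalues (with algebraic multiplicities) are λ = 5 with multiplicity 4.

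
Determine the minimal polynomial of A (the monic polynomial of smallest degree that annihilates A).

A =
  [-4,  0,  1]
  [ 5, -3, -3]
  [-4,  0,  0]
x^3 + 7*x^2 + 16*x + 12

The characteristic polynomial is χ_A(x) = (x + 2)^2*(x + 3), so the eigenvalues are known. The minimal polynomial is
  m_A(x) = Π_λ (x − λ)^{k_λ}
where k_λ is the size of the *largest* Jordan block for λ (equivalently, the smallest k with (A − λI)^k v = 0 for every generalised eigenvector v of λ).

  λ = -3: largest Jordan block has size 1, contributing (x + 3)
  λ = -2: largest Jordan block has size 2, contributing (x + 2)^2

So m_A(x) = (x + 2)^2*(x + 3) = x^3 + 7*x^2 + 16*x + 12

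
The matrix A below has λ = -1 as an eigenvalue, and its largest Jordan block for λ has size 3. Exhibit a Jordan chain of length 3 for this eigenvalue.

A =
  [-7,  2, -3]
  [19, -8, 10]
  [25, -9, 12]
A Jordan chain for λ = -1 of length 3:
v_1 = (-1, 3, 4)ᵀ
v_2 = (-6, 19, 25)ᵀ
v_3 = (1, 0, 0)ᵀ

Let N = A − (-1)·I. We want v_3 with N^3 v_3 = 0 but N^2 v_3 ≠ 0; then v_{j-1} := N · v_j for j = 3, …, 2.

Pick v_3 = (1, 0, 0)ᵀ.
Then v_2 = N · v_3 = (-6, 19, 25)ᵀ.
Then v_1 = N · v_2 = (-1, 3, 4)ᵀ.

Sanity check: (A − (-1)·I) v_1 = (0, 0, 0)ᵀ = 0. ✓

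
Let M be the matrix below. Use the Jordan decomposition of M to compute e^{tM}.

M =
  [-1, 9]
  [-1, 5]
e^{tM} =
  [-3*t*exp(2*t) + exp(2*t), 9*t*exp(2*t)]
  [-t*exp(2*t), 3*t*exp(2*t) + exp(2*t)]

Strategy: write M = P · J · P⁻¹ where J is a Jordan canonical form, so e^{tM} = P · e^{tJ} · P⁻¹, and e^{tJ} can be computed block-by-block.

M has Jordan form
J =
  [2, 1]
  [0, 2]
(up to reordering of blocks).

Per-block formulas:
  For a 2×2 Jordan block J_2(2): exp(t · J_2(2)) = e^(2t)·(I + t·N), where N is the 2×2 nilpotent shift.

After assembling e^{tJ} and conjugating by P, we get:

e^{tM} =
  [-3*t*exp(2*t) + exp(2*t), 9*t*exp(2*t)]
  [-t*exp(2*t), 3*t*exp(2*t) + exp(2*t)]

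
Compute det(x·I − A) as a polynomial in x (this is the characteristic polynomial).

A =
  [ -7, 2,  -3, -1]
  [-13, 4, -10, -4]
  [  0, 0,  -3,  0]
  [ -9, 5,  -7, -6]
x^4 + 12*x^3 + 54*x^2 + 108*x + 81

Expanding det(x·I − A) (e.g. by cofactor expansion or by noting that A is similar to its Jordan form J, which has the same characteristic polynomial as A) gives
  χ_A(x) = x^4 + 12*x^3 + 54*x^2 + 108*x + 81
which factors as (x + 3)^4. The eigenvalues (with algebraic multiplicities) are λ = -3 with multiplicity 4.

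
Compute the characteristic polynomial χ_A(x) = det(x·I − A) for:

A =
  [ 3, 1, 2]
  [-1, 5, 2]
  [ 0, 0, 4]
x^3 - 12*x^2 + 48*x - 64

Expanding det(x·I − A) (e.g. by cofactor expansion or by noting that A is similar to its Jordan form J, which has the same characteristic polynomial as A) gives
  χ_A(x) = x^3 - 12*x^2 + 48*x - 64
which factors as (x - 4)^3. The eigenvalues (with algebraic multiplicities) are λ = 4 with multiplicity 3.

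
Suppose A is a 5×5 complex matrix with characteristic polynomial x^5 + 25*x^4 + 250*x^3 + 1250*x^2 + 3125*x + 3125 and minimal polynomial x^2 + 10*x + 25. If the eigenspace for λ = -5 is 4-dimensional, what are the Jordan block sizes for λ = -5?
Block sizes for λ = -5: [2, 1, 1, 1]

Step 1 — from the characteristic polynomial, algebraic multiplicity of λ = -5 is 5. From dim ker(A − (-5)·I) = 4, there are exactly 4 Jordan blocks for λ = -5.
Step 2 — from the minimal polynomial, the factor (x + 5)^2 tells us the largest block for λ = -5 has size 2.
Step 3 — with total size 5, 4 blocks, and largest block 2, the block sizes (in nonincreasing order) are [2, 1, 1, 1].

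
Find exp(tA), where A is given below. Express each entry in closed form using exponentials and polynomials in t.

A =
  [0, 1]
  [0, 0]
e^{tA} =
  [1, t]
  [0, 1]

Strategy: write A = P · J · P⁻¹ where J is a Jordan canonical form, so e^{tA} = P · e^{tJ} · P⁻¹, and e^{tJ} can be computed block-by-block.

A has Jordan form
J =
  [0, 1]
  [0, 0]
(up to reordering of blocks).

Per-block formulas:
  For a 2×2 Jordan block J_2(0): exp(t · J_2(0)) = e^(0t)·(I + t·N), where N is the 2×2 nilpotent shift.

After assembling e^{tJ} and conjugating by P, we get:

e^{tA} =
  [1, t]
  [0, 1]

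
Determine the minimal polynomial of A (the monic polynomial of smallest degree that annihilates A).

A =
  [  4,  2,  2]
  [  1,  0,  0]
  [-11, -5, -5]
x^3 + x^2

The characteristic polynomial is χ_A(x) = x^2*(x + 1), so the eigenvalues are known. The minimal polynomial is
  m_A(x) = Π_λ (x − λ)^{k_λ}
where k_λ is the size of the *largest* Jordan block for λ (equivalently, the smallest k with (A − λI)^k v = 0 for every generalised eigenvector v of λ).

  λ = -1: largest Jordan block has size 1, contributing (x + 1)
  λ = 0: largest Jordan block has size 2, contributing (x − 0)^2

So m_A(x) = x^2*(x + 1) = x^3 + x^2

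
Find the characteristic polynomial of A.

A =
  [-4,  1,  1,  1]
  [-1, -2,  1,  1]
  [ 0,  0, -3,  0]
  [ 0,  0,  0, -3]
x^4 + 12*x^3 + 54*x^2 + 108*x + 81

Expanding det(x·I − A) (e.g. by cofactor expansion or by noting that A is similar to its Jordan form J, which has the same characteristic polynomial as A) gives
  χ_A(x) = x^4 + 12*x^3 + 54*x^2 + 108*x + 81
which factors as (x + 3)^4. The eigenvalues (with algebraic multiplicities) are λ = -3 with multiplicity 4.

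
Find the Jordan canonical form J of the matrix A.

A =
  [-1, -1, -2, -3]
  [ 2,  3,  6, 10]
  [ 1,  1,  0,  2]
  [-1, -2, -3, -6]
J_3(-1) ⊕ J_1(-1)

The characteristic polynomial is
  det(x·I − A) = x^4 + 4*x^3 + 6*x^2 + 4*x + 1 = (x + 1)^4

Eigenvalues and multiplicities (the geometric multiplicity of λ is n − rank(A − λI), which equals the number of Jordan blocks for λ):
  λ = -1: algebraic multiplicity = 4, geometric multiplicity = 2

Determining the block sizes for each eigenvalue:
  λ = -1: with am = 4 and gm = 2, the partition is not yet determined (e.g. several partitions of 4 into 2 parts exist). Let N = A − (-1)·I. Computing rank(N^1) = 2, rank(N^2) = 1, rank(N^3) = 0; the number of blocks of size ≥ j is rank(N^{j−1}) − rank(N^j), giving [2, 1, 1]. So we have 1 block(s) of size 3, 1 block(s) of size 1 → block sizes [3, 1]

Assembling the blocks gives a Jordan form
J =
  [-1,  1,  0,  0]
  [ 0, -1,  1,  0]
  [ 0,  0, -1,  0]
  [ 0,  0,  0, -1]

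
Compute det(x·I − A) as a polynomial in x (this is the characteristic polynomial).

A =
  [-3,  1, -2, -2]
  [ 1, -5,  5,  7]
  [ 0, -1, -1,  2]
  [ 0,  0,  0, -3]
x^4 + 12*x^3 + 54*x^2 + 108*x + 81

Expanding det(x·I − A) (e.g. by cofactor expansion or by noting that A is similar to its Jordan form J, which has the same characteristic polynomial as A) gives
  χ_A(x) = x^4 + 12*x^3 + 54*x^2 + 108*x + 81
which factors as (x + 3)^4. The eigenvalues (with algebraic multiplicities) are λ = -3 with multiplicity 4.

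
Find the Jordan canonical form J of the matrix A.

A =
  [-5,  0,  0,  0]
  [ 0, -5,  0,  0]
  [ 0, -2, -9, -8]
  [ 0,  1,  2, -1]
J_2(-5) ⊕ J_1(-5) ⊕ J_1(-5)

The characteristic polynomial is
  det(x·I − A) = x^4 + 20*x^3 + 150*x^2 + 500*x + 625 = (x + 5)^4

Eigenvalues and multiplicities (the geometric multiplicity of λ is n − rank(A − λI), which equals the number of Jordan blocks for λ):
  λ = -5: algebraic multiplicity = 4, geometric multiplicity = 3

Determining the block sizes for each eigenvalue:
  λ = -5: 3 blocks summing to 4 forces exactly one block of size 2 and the rest size 1 → block sizes [2, 1, 1]

Assembling the blocks gives a Jordan form
J =
  [-5,  1,  0,  0]
  [ 0, -5,  0,  0]
  [ 0,  0, -5,  0]
  [ 0,  0,  0, -5]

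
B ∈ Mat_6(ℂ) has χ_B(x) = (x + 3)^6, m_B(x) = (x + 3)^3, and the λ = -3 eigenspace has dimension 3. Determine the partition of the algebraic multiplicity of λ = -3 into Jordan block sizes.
Block sizes for λ = -3: [3, 2, 1]

Step 1 — from the characteristic polynomial, algebraic multiplicity of λ = -3 is 6. From dim ker(B − (-3)·I) = 3, there are exactly 3 Jordan blocks for λ = -3.
Step 2 — from the minimal polynomial, the factor (x + 3)^3 tells us the largest block for λ = -3 has size 3.
Step 3 — with total size 6, 3 blocks, and largest block 3, the block sizes (in nonincreasing order) are [3, 2, 1].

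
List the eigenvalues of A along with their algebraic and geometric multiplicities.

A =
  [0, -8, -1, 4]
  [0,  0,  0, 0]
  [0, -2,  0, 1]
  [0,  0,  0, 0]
λ = 0: alg = 4, geom = 2

Step 1 — factor the characteristic polynomial to read off the algebraic multiplicities:
  χ_A(x) = x^4

Step 2 — compute geometric multiplicities via the rank-nullity identity g(λ) = n − rank(A − λI):
  rank(A − (0)·I) = 2, so dim ker(A − (0)·I) = n − 2 = 2

Summary:
  λ = 0: algebraic multiplicity = 4, geometric multiplicity = 2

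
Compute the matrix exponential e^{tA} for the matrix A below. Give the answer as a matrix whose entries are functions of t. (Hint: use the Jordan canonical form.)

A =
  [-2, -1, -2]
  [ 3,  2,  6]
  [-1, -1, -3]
e^{tA} =
  [-t*exp(-t) + exp(-t), -t*exp(-t), -2*t*exp(-t)]
  [3*t*exp(-t), 3*t*exp(-t) + exp(-t), 6*t*exp(-t)]
  [-t*exp(-t), -t*exp(-t), -2*t*exp(-t) + exp(-t)]

Strategy: write A = P · J · P⁻¹ where J is a Jordan canonical form, so e^{tA} = P · e^{tJ} · P⁻¹, and e^{tJ} can be computed block-by-block.

A has Jordan form
J =
  [-1,  1,  0]
  [ 0, -1,  0]
  [ 0,  0, -1]
(up to reordering of blocks).

Per-block formulas:
  For a 1×1 block at λ = -1: exp(t · [-1]) = [e^(-1t)].
  For a 2×2 Jordan block J_2(-1): exp(t · J_2(-1)) = e^(-1t)·(I + t·N), where N is the 2×2 nilpotent shift.

After assembling e^{tJ} and conjugating by P, we get:

e^{tA} =
  [-t*exp(-t) + exp(-t), -t*exp(-t), -2*t*exp(-t)]
  [3*t*exp(-t), 3*t*exp(-t) + exp(-t), 6*t*exp(-t)]
  [-t*exp(-t), -t*exp(-t), -2*t*exp(-t) + exp(-t)]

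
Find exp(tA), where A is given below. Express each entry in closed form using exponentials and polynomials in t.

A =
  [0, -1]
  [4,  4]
e^{tA} =
  [-2*t*exp(2*t) + exp(2*t), -t*exp(2*t)]
  [4*t*exp(2*t), 2*t*exp(2*t) + exp(2*t)]

Strategy: write A = P · J · P⁻¹ where J is a Jordan canonical form, so e^{tA} = P · e^{tJ} · P⁻¹, and e^{tJ} can be computed block-by-block.

A has Jordan form
J =
  [2, 1]
  [0, 2]
(up to reordering of blocks).

Per-block formulas:
  For a 2×2 Jordan block J_2(2): exp(t · J_2(2)) = e^(2t)·(I + t·N), where N is the 2×2 nilpotent shift.

After assembling e^{tJ} and conjugating by P, we get:

e^{tA} =
  [-2*t*exp(2*t) + exp(2*t), -t*exp(2*t)]
  [4*t*exp(2*t), 2*t*exp(2*t) + exp(2*t)]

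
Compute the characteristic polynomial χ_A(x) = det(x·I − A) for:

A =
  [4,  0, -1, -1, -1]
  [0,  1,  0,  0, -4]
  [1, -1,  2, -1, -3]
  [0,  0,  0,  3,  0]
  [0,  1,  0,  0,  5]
x^5 - 15*x^4 + 90*x^3 - 270*x^2 + 405*x - 243

Expanding det(x·I − A) (e.g. by cofactor expansion or by noting that A is similar to its Jordan form J, which has the same characteristic polynomial as A) gives
  χ_A(x) = x^5 - 15*x^4 + 90*x^3 - 270*x^2 + 405*x - 243
which factors as (x - 3)^5. The eigenvalues (with algebraic multiplicities) are λ = 3 with multiplicity 5.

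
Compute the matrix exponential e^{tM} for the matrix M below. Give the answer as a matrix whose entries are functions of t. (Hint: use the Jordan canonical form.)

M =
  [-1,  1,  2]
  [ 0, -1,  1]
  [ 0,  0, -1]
e^{tM} =
  [exp(-t), t*exp(-t), t^2*exp(-t)/2 + 2*t*exp(-t)]
  [0, exp(-t), t*exp(-t)]
  [0, 0, exp(-t)]

Strategy: write M = P · J · P⁻¹ where J is a Jordan canonical form, so e^{tM} = P · e^{tJ} · P⁻¹, and e^{tJ} can be computed block-by-block.

M has Jordan form
J =
  [-1,  1,  0]
  [ 0, -1,  1]
  [ 0,  0, -1]
(up to reordering of blocks).

Per-block formulas:
  For a 3×3 Jordan block J_3(-1): exp(t · J_3(-1)) = e^(-1t)·(I + t·N + (t^2/2)·N^2), where N is the 3×3 nilpotent shift.

After assembling e^{tJ} and conjugating by P, we get:

e^{tM} =
  [exp(-t), t*exp(-t), t^2*exp(-t)/2 + 2*t*exp(-t)]
  [0, exp(-t), t*exp(-t)]
  [0, 0, exp(-t)]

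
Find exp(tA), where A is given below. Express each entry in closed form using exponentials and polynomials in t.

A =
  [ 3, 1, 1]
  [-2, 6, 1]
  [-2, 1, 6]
e^{tA} =
  [-2*t*exp(5*t) + exp(5*t), t*exp(5*t), t*exp(5*t)]
  [-2*t*exp(5*t), t*exp(5*t) + exp(5*t), t*exp(5*t)]
  [-2*t*exp(5*t), t*exp(5*t), t*exp(5*t) + exp(5*t)]

Strategy: write A = P · J · P⁻¹ where J is a Jordan canonical form, so e^{tA} = P · e^{tJ} · P⁻¹, and e^{tJ} can be computed block-by-block.

A has Jordan form
J =
  [5, 1, 0]
  [0, 5, 0]
  [0, 0, 5]
(up to reordering of blocks).

Per-block formulas:
  For a 2×2 Jordan block J_2(5): exp(t · J_2(5)) = e^(5t)·(I + t·N), where N is the 2×2 nilpotent shift.
  For a 1×1 block at λ = 5: exp(t · [5]) = [e^(5t)].

After assembling e^{tJ} and conjugating by P, we get:

e^{tA} =
  [-2*t*exp(5*t) + exp(5*t), t*exp(5*t), t*exp(5*t)]
  [-2*t*exp(5*t), t*exp(5*t) + exp(5*t), t*exp(5*t)]
  [-2*t*exp(5*t), t*exp(5*t), t*exp(5*t) + exp(5*t)]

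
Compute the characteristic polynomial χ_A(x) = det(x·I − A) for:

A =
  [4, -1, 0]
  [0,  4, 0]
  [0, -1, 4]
x^3 - 12*x^2 + 48*x - 64

Expanding det(x·I − A) (e.g. by cofactor expansion or by noting that A is similar to its Jordan form J, which has the same characteristic polynomial as A) gives
  χ_A(x) = x^3 - 12*x^2 + 48*x - 64
which factors as (x - 4)^3. The eigenvalues (with algebraic multiplicities) are λ = 4 with multiplicity 3.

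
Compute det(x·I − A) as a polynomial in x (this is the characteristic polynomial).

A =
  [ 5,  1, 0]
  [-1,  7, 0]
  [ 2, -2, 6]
x^3 - 18*x^2 + 108*x - 216

Expanding det(x·I − A) (e.g. by cofactor expansion or by noting that A is similar to its Jordan form J, which has the same characteristic polynomial as A) gives
  χ_A(x) = x^3 - 18*x^2 + 108*x - 216
which factors as (x - 6)^3. The eigenvalues (with algebraic multiplicities) are λ = 6 with multiplicity 3.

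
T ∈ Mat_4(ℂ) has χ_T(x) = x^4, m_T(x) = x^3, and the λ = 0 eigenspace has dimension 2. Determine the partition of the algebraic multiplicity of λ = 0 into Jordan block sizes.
Block sizes for λ = 0: [3, 1]

Step 1 — from the characteristic polynomial, algebraic multiplicity of λ = 0 is 4. From dim ker(T − (0)·I) = 2, there are exactly 2 Jordan blocks for λ = 0.
Step 2 — from the minimal polynomial, the factor (x − 0)^3 tells us the largest block for λ = 0 has size 3.
Step 3 — with total size 4, 2 blocks, and largest block 3, the block sizes (in nonincreasing order) are [3, 1].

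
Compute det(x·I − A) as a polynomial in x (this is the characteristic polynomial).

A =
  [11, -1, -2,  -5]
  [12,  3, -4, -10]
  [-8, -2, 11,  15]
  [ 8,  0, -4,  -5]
x^4 - 20*x^3 + 150*x^2 - 500*x + 625

Expanding det(x·I − A) (e.g. by cofactor expansion or by noting that A is similar to its Jordan form J, which has the same characteristic polynomial as A) gives
  χ_A(x) = x^4 - 20*x^3 + 150*x^2 - 500*x + 625
which factors as (x - 5)^4. The eigenvalues (with algebraic multiplicities) are λ = 5 with multiplicity 4.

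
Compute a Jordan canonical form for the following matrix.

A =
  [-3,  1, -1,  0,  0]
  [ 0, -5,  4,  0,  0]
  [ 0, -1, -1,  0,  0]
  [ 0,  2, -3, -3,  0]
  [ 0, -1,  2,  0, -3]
J_3(-3) ⊕ J_1(-3) ⊕ J_1(-3)

The characteristic polynomial is
  det(x·I − A) = x^5 + 15*x^4 + 90*x^3 + 270*x^2 + 405*x + 243 = (x + 3)^5

Eigenvalues and multiplicities (the geometric multiplicity of λ is n − rank(A − λI), which equals the number of Jordan blocks for λ):
  λ = -3: algebraic multiplicity = 5, geometric multiplicity = 3

Determining the block sizes for each eigenvalue:
  λ = -3: with am = 5 and gm = 3, the partition is not yet determined (e.g. several partitions of 5 into 3 parts exist). Let N = A − (-3)·I. Computing rank(N^1) = 2, rank(N^2) = 1, rank(N^3) = 0; the number of blocks of size ≥ j is rank(N^{j−1}) − rank(N^j), giving [3, 1, 1]. So we have 1 block(s) of size 3, 2 block(s) of size 1 → block sizes [3, 1, 1]

Assembling the blocks gives a Jordan form
J =
  [-3,  1,  0,  0,  0]
  [ 0, -3,  1,  0,  0]
  [ 0,  0, -3,  0,  0]
  [ 0,  0,  0, -3,  0]
  [ 0,  0,  0,  0, -3]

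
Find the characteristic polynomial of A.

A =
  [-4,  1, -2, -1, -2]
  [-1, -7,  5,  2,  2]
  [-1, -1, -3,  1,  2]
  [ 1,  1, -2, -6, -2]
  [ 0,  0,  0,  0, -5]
x^5 + 25*x^4 + 250*x^3 + 1250*x^2 + 3125*x + 3125

Expanding det(x·I − A) (e.g. by cofactor expansion or by noting that A is similar to its Jordan form J, which has the same characteristic polynomial as A) gives
  χ_A(x) = x^5 + 25*x^4 + 250*x^3 + 1250*x^2 + 3125*x + 3125
which factors as (x + 5)^5. The eigenvalues (with algebraic multiplicities) are λ = -5 with multiplicity 5.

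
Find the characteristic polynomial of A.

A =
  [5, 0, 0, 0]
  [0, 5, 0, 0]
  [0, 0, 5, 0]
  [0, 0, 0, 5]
x^4 - 20*x^3 + 150*x^2 - 500*x + 625

Expanding det(x·I − A) (e.g. by cofactor expansion or by noting that A is similar to its Jordan form J, which has the same characteristic polynomial as A) gives
  χ_A(x) = x^4 - 20*x^3 + 150*x^2 - 500*x + 625
which factors as (x - 5)^4. The eigenvalues (with algebraic multiplicities) are λ = 5 with multiplicity 4.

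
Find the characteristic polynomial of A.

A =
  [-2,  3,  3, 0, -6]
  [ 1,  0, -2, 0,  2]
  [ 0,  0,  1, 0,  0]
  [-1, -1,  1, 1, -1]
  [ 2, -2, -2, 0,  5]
x^5 - 5*x^4 + 10*x^3 - 10*x^2 + 5*x - 1

Expanding det(x·I − A) (e.g. by cofactor expansion or by noting that A is similar to its Jordan form J, which has the same characteristic polynomial as A) gives
  χ_A(x) = x^5 - 5*x^4 + 10*x^3 - 10*x^2 + 5*x - 1
which factors as (x - 1)^5. The eigenvalues (with algebraic multiplicities) are λ = 1 with multiplicity 5.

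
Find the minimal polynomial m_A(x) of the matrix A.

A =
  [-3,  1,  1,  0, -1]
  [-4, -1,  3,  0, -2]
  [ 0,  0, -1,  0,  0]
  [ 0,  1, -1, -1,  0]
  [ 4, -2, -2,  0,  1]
x^3 + 3*x^2 + 3*x + 1

The characteristic polynomial is χ_A(x) = (x + 1)^5, so the eigenvalues are known. The minimal polynomial is
  m_A(x) = Π_λ (x − λ)^{k_λ}
where k_λ is the size of the *largest* Jordan block for λ (equivalently, the smallest k with (A − λI)^k v = 0 for every generalised eigenvector v of λ).

  λ = -1: largest Jordan block has size 3, contributing (x + 1)^3

So m_A(x) = (x + 1)^3 = x^3 + 3*x^2 + 3*x + 1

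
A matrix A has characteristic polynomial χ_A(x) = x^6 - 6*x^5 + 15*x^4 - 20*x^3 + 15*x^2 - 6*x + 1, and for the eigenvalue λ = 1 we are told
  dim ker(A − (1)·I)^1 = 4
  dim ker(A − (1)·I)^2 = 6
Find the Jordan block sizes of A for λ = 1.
Block sizes for λ = 1: [2, 2, 1, 1]

From the dimensions of kernels of powers, the number of Jordan blocks of size at least j is d_j − d_{j−1} where d_j = dim ker(N^j) (with d_0 = 0). Computing the differences gives [4, 2].
The number of blocks of size exactly k is (#blocks of size ≥ k) − (#blocks of size ≥ k + 1), so the partition is: 2 block(s) of size 1, 2 block(s) of size 2.
In nonincreasing order the block sizes are [2, 2, 1, 1].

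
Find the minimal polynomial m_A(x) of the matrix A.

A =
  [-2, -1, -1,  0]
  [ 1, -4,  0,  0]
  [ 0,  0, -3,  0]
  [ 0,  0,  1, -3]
x^3 + 9*x^2 + 27*x + 27

The characteristic polynomial is χ_A(x) = (x + 3)^4, so the eigenvalues are known. The minimal polynomial is
  m_A(x) = Π_λ (x − λ)^{k_λ}
where k_λ is the size of the *largest* Jordan block for λ (equivalently, the smallest k with (A − λI)^k v = 0 for every generalised eigenvector v of λ).

  λ = -3: largest Jordan block has size 3, contributing (x + 3)^3

So m_A(x) = (x + 3)^3 = x^3 + 9*x^2 + 27*x + 27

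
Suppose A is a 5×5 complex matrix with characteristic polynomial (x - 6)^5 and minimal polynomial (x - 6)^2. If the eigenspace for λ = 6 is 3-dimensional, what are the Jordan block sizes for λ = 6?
Block sizes for λ = 6: [2, 2, 1]

Step 1 — from the characteristic polynomial, algebraic multiplicity of λ = 6 is 5. From dim ker(A − (6)·I) = 3, there are exactly 3 Jordan blocks for λ = 6.
Step 2 — from the minimal polynomial, the factor (x − 6)^2 tells us the largest block for λ = 6 has size 2.
Step 3 — with total size 5, 3 blocks, and largest block 2, the block sizes (in nonincreasing order) are [2, 2, 1].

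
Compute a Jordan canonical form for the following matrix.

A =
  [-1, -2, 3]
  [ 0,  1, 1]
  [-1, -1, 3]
J_3(1)

The characteristic polynomial is
  det(x·I − A) = x^3 - 3*x^2 + 3*x - 1 = (x - 1)^3

Eigenvalues and multiplicities (the geometric multiplicity of λ is n − rank(A − λI), which equals the number of Jordan blocks for λ):
  λ = 1: algebraic multiplicity = 3, geometric multiplicity = 1

Determining the block sizes for each eigenvalue:
  λ = 1: one block (gm = 1), so the single block has size am = 3 → block sizes [3]

Assembling the blocks gives a Jordan form
J =
  [1, 1, 0]
  [0, 1, 1]
  [0, 0, 1]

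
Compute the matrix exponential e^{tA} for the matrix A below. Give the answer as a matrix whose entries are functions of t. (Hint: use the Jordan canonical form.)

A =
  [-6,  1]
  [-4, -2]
e^{tA} =
  [-2*t*exp(-4*t) + exp(-4*t), t*exp(-4*t)]
  [-4*t*exp(-4*t), 2*t*exp(-4*t) + exp(-4*t)]

Strategy: write A = P · J · P⁻¹ where J is a Jordan canonical form, so e^{tA} = P · e^{tJ} · P⁻¹, and e^{tJ} can be computed block-by-block.

A has Jordan form
J =
  [-4,  1]
  [ 0, -4]
(up to reordering of blocks).

Per-block formulas:
  For a 2×2 Jordan block J_2(-4): exp(t · J_2(-4)) = e^(-4t)·(I + t·N), where N is the 2×2 nilpotent shift.

After assembling e^{tJ} and conjugating by P, we get:

e^{tA} =
  [-2*t*exp(-4*t) + exp(-4*t), t*exp(-4*t)]
  [-4*t*exp(-4*t), 2*t*exp(-4*t) + exp(-4*t)]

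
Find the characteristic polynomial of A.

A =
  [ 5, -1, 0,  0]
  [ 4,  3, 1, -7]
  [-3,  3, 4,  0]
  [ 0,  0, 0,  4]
x^4 - 16*x^3 + 96*x^2 - 256*x + 256

Expanding det(x·I − A) (e.g. by cofactor expansion or by noting that A is similar to its Jordan form J, which has the same characteristic polynomial as A) gives
  χ_A(x) = x^4 - 16*x^3 + 96*x^2 - 256*x + 256
which factors as (x - 4)^4. The eigenvalues (with algebraic multiplicities) are λ = 4 with multiplicity 4.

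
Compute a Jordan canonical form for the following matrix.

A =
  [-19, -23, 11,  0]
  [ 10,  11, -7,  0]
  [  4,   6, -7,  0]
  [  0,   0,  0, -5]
J_3(-5) ⊕ J_1(-5)

The characteristic polynomial is
  det(x·I − A) = x^4 + 20*x^3 + 150*x^2 + 500*x + 625 = (x + 5)^4

Eigenvalues and multiplicities (the geometric multiplicity of λ is n − rank(A − λI), which equals the number of Jordan blocks for λ):
  λ = -5: algebraic multiplicity = 4, geometric multiplicity = 2

Determining the block sizes for each eigenvalue:
  λ = -5: with am = 4 and gm = 2, the partition is not yet determined (e.g. several partitions of 4 into 2 parts exist). Let N = A − (-5)·I. Computing rank(N^1) = 2, rank(N^2) = 1, rank(N^3) = 0; the number of blocks of size ≥ j is rank(N^{j−1}) − rank(N^j), giving [2, 1, 1]. So we have 1 block(s) of size 3, 1 block(s) of size 1 → block sizes [3, 1]

Assembling the blocks gives a Jordan form
J =
  [-5,  1,  0,  0]
  [ 0, -5,  1,  0]
  [ 0,  0, -5,  0]
  [ 0,  0,  0, -5]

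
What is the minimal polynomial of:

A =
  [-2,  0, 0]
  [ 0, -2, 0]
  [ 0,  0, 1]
x^2 + x - 2

The characteristic polynomial is χ_A(x) = (x - 1)*(x + 2)^2, so the eigenvalues are known. The minimal polynomial is
  m_A(x) = Π_λ (x − λ)^{k_λ}
where k_λ is the size of the *largest* Jordan block for λ (equivalently, the smallest k with (A − λI)^k v = 0 for every generalised eigenvector v of λ).

  λ = -2: largest Jordan block has size 1, contributing (x + 2)
  λ = 1: largest Jordan block has size 1, contributing (x − 1)

So m_A(x) = (x - 1)*(x + 2) = x^2 + x - 2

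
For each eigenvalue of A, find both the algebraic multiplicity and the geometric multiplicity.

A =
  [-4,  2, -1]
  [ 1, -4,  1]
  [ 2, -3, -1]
λ = -3: alg = 3, geom = 1

Step 1 — factor the characteristic polynomial to read off the algebraic multiplicities:
  χ_A(x) = (x + 3)^3

Step 2 — compute geometric multiplicities via the rank-nullity identity g(λ) = n − rank(A − λI):
  rank(A − (-3)·I) = 2, so dim ker(A − (-3)·I) = n − 2 = 1

Summary:
  λ = -3: algebraic multiplicity = 3, geometric multiplicity = 1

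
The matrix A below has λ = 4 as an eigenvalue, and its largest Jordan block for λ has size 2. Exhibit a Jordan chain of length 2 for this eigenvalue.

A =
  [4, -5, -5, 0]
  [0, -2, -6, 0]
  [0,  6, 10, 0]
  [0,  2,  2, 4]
A Jordan chain for λ = 4 of length 2:
v_1 = (-5, -6, 6, 2)ᵀ
v_2 = (0, 1, 0, 0)ᵀ

Let N = A − (4)·I. We want v_2 with N^2 v_2 = 0 but N^1 v_2 ≠ 0; then v_{j-1} := N · v_j for j = 2, …, 2.

Pick v_2 = (0, 1, 0, 0)ᵀ.
Then v_1 = N · v_2 = (-5, -6, 6, 2)ᵀ.

Sanity check: (A − (4)·I) v_1 = (0, 0, 0, 0)ᵀ = 0. ✓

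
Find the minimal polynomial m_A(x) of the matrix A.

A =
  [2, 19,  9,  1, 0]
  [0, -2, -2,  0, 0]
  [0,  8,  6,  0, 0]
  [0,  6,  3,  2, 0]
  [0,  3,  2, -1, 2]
x^3 - 6*x^2 + 12*x - 8

The characteristic polynomial is χ_A(x) = (x - 2)^5, so the eigenvalues are known. The minimal polynomial is
  m_A(x) = Π_λ (x − λ)^{k_λ}
where k_λ is the size of the *largest* Jordan block for λ (equivalently, the smallest k with (A − λI)^k v = 0 for every generalised eigenvector v of λ).

  λ = 2: largest Jordan block has size 3, contributing (x − 2)^3

So m_A(x) = (x - 2)^3 = x^3 - 6*x^2 + 12*x - 8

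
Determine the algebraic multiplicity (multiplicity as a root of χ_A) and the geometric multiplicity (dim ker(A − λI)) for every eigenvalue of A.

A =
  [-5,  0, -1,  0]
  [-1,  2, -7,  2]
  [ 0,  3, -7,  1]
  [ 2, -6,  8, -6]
λ = -4: alg = 4, geom = 2

Step 1 — factor the characteristic polynomial to read off the algebraic multiplicities:
  χ_A(x) = (x + 4)^4

Step 2 — compute geometric multiplicities via the rank-nullity identity g(λ) = n − rank(A − λI):
  rank(A − (-4)·I) = 2, so dim ker(A − (-4)·I) = n − 2 = 2

Summary:
  λ = -4: algebraic multiplicity = 4, geometric multiplicity = 2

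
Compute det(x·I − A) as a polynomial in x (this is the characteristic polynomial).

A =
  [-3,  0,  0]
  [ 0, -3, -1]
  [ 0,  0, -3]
x^3 + 9*x^2 + 27*x + 27

Expanding det(x·I − A) (e.g. by cofactor expansion or by noting that A is similar to its Jordan form J, which has the same characteristic polynomial as A) gives
  χ_A(x) = x^3 + 9*x^2 + 27*x + 27
which factors as (x + 3)^3. The eigenvalues (with algebraic multiplicities) are λ = -3 with multiplicity 3.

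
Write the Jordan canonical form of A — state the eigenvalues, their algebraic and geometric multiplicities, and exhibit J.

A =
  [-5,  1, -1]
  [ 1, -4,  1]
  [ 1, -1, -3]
J_3(-4)

The characteristic polynomial is
  det(x·I − A) = x^3 + 12*x^2 + 48*x + 64 = (x + 4)^3

Eigenvalues and multiplicities (the geometric multiplicity of λ is n − rank(A − λI), which equals the number of Jordan blocks for λ):
  λ = -4: algebraic multiplicity = 3, geometric multiplicity = 1

Determining the block sizes for each eigenvalue:
  λ = -4: one block (gm = 1), so the single block has size am = 3 → block sizes [3]

Assembling the blocks gives a Jordan form
J =
  [-4,  1,  0]
  [ 0, -4,  1]
  [ 0,  0, -4]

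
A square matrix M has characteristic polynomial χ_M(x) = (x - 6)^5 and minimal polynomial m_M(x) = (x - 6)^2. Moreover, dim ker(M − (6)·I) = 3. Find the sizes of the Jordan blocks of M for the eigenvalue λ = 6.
Block sizes for λ = 6: [2, 2, 1]

Step 1 — from the characteristic polynomial, algebraic multiplicity of λ = 6 is 5. From dim ker(M − (6)·I) = 3, there are exactly 3 Jordan blocks for λ = 6.
Step 2 — from the minimal polynomial, the factor (x − 6)^2 tells us the largest block for λ = 6 has size 2.
Step 3 — with total size 5, 3 blocks, and largest block 2, the block sizes (in nonincreasing order) are [2, 2, 1].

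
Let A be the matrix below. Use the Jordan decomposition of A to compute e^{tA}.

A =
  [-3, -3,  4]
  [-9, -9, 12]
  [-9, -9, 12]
e^{tA} =
  [1 - 3*t, -3*t, 4*t]
  [-9*t, 1 - 9*t, 12*t]
  [-9*t, -9*t, 12*t + 1]

Strategy: write A = P · J · P⁻¹ where J is a Jordan canonical form, so e^{tA} = P · e^{tJ} · P⁻¹, and e^{tJ} can be computed block-by-block.

A has Jordan form
J =
  [0, 1, 0]
  [0, 0, 0]
  [0, 0, 0]
(up to reordering of blocks).

Per-block formulas:
  For a 2×2 Jordan block J_2(0): exp(t · J_2(0)) = e^(0t)·(I + t·N), where N is the 2×2 nilpotent shift.
  For a 1×1 block at λ = 0: exp(t · [0]) = [e^(0t)].

After assembling e^{tJ} and conjugating by P, we get:

e^{tA} =
  [1 - 3*t, -3*t, 4*t]
  [-9*t, 1 - 9*t, 12*t]
  [-9*t, -9*t, 12*t + 1]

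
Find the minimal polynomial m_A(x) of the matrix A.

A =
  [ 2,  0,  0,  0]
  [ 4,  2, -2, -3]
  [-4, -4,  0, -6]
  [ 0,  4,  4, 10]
x^3 - 10*x^2 + 32*x - 32

The characteristic polynomial is χ_A(x) = (x - 4)^3*(x - 2), so the eigenvalues are known. The minimal polynomial is
  m_A(x) = Π_λ (x − λ)^{k_λ}
where k_λ is the size of the *largest* Jordan block for λ (equivalently, the smallest k with (A − λI)^k v = 0 for every generalised eigenvector v of λ).

  λ = 2: largest Jordan block has size 1, contributing (x − 2)
  λ = 4: largest Jordan block has size 2, contributing (x − 4)^2

So m_A(x) = (x - 4)^2*(x - 2) = x^3 - 10*x^2 + 32*x - 32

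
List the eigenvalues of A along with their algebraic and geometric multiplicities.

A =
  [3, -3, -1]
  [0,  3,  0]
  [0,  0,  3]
λ = 3: alg = 3, geom = 2

Step 1 — factor the characteristic polynomial to read off the algebraic multiplicities:
  χ_A(x) = (x - 3)^3

Step 2 — compute geometric multiplicities via the rank-nullity identity g(λ) = n − rank(A − λI):
  rank(A − (3)·I) = 1, so dim ker(A − (3)·I) = n − 1 = 2

Summary:
  λ = 3: algebraic multiplicity = 3, geometric multiplicity = 2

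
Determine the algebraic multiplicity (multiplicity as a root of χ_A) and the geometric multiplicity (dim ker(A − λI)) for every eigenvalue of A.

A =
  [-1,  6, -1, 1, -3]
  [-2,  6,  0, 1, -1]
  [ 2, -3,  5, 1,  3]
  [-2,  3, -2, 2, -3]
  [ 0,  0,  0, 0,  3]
λ = 3: alg = 5, geom = 3

Step 1 — factor the characteristic polynomial to read off the algebraic multiplicities:
  χ_A(x) = (x - 3)^5

Step 2 — compute geometric multiplicities via the rank-nullity identity g(λ) = n − rank(A − λI):
  rank(A − (3)·I) = 2, so dim ker(A − (3)·I) = n − 2 = 3

Summary:
  λ = 3: algebraic multiplicity = 5, geometric multiplicity = 3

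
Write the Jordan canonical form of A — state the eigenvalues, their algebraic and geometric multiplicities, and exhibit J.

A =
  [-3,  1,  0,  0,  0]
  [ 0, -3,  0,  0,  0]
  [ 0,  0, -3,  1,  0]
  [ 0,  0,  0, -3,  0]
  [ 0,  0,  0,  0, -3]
J_2(-3) ⊕ J_2(-3) ⊕ J_1(-3)

The characteristic polynomial is
  det(x·I − A) = x^5 + 15*x^4 + 90*x^3 + 270*x^2 + 405*x + 243 = (x + 3)^5

Eigenvalues and multiplicities (the geometric multiplicity of λ is n − rank(A − λI), which equals the number of Jordan blocks for λ):
  λ = -3: algebraic multiplicity = 5, geometric multiplicity = 3

Determining the block sizes for each eigenvalue:
  λ = -3: with am = 5 and gm = 3, the partition is not yet determined (e.g. several partitions of 5 into 3 parts exist). Let N = A − (-3)·I. Computing rank(N^1) = 2, rank(N^2) = 0; the number of blocks of size ≥ j is rank(N^{j−1}) − rank(N^j), giving [3, 2]. So we have 2 block(s) of size 2, 1 block(s) of size 1 → block sizes [2, 2, 1]

Assembling the blocks gives a Jordan form
J =
  [-3,  1,  0,  0,  0]
  [ 0, -3,  0,  0,  0]
  [ 0,  0, -3,  1,  0]
  [ 0,  0,  0, -3,  0]
  [ 0,  0,  0,  0, -3]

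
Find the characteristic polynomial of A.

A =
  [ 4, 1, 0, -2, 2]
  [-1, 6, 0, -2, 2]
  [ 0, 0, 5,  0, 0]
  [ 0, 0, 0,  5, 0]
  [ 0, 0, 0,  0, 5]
x^5 - 25*x^4 + 250*x^3 - 1250*x^2 + 3125*x - 3125

Expanding det(x·I − A) (e.g. by cofactor expansion or by noting that A is similar to its Jordan form J, which has the same characteristic polynomial as A) gives
  χ_A(x) = x^5 - 25*x^4 + 250*x^3 - 1250*x^2 + 3125*x - 3125
which factors as (x - 5)^5. The eigenvalues (with algebraic multiplicities) are λ = 5 with multiplicity 5.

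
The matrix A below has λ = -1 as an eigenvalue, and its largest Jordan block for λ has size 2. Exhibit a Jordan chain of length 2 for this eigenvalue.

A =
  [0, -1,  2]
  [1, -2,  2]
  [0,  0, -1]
A Jordan chain for λ = -1 of length 2:
v_1 = (1, 1, 0)ᵀ
v_2 = (1, 0, 0)ᵀ

Let N = A − (-1)·I. We want v_2 with N^2 v_2 = 0 but N^1 v_2 ≠ 0; then v_{j-1} := N · v_j for j = 2, …, 2.

Pick v_2 = (1, 0, 0)ᵀ.
Then v_1 = N · v_2 = (1, 1, 0)ᵀ.

Sanity check: (A − (-1)·I) v_1 = (0, 0, 0)ᵀ = 0. ✓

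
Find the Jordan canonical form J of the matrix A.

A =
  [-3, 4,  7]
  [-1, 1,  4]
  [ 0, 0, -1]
J_3(-1)

The characteristic polynomial is
  det(x·I − A) = x^3 + 3*x^2 + 3*x + 1 = (x + 1)^3

Eigenvalues and multiplicities (the geometric multiplicity of λ is n − rank(A − λI), which equals the number of Jordan blocks for λ):
  λ = -1: algebraic multiplicity = 3, geometric multiplicity = 1

Determining the block sizes for each eigenvalue:
  λ = -1: one block (gm = 1), so the single block has size am = 3 → block sizes [3]

Assembling the blocks gives a Jordan form
J =
  [-1,  1,  0]
  [ 0, -1,  1]
  [ 0,  0, -1]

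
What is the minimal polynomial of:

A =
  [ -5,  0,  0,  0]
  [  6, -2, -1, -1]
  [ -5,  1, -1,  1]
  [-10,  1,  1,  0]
x^4 + 8*x^3 + 18*x^2 + 16*x + 5

The characteristic polynomial is χ_A(x) = (x + 1)^3*(x + 5), so the eigenvalues are known. The minimal polynomial is
  m_A(x) = Π_λ (x − λ)^{k_λ}
where k_λ is the size of the *largest* Jordan block for λ (equivalently, the smallest k with (A − λI)^k v = 0 for every generalised eigenvector v of λ).

  λ = -5: largest Jordan block has size 1, contributing (x + 5)
  λ = -1: largest Jordan block has size 3, contributing (x + 1)^3

So m_A(x) = (x + 1)^3*(x + 5) = x^4 + 8*x^3 + 18*x^2 + 16*x + 5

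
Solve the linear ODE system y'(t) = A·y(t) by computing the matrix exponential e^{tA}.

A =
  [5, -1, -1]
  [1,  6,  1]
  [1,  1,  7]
e^{tA} =
  [-t^2*exp(6*t)/2 - t*exp(6*t) + exp(6*t), -t*exp(6*t), -t^2*exp(6*t)/2 - t*exp(6*t)]
  [t*exp(6*t), exp(6*t), t*exp(6*t)]
  [t^2*exp(6*t)/2 + t*exp(6*t), t*exp(6*t), t^2*exp(6*t)/2 + t*exp(6*t) + exp(6*t)]

Strategy: write A = P · J · P⁻¹ where J is a Jordan canonical form, so e^{tA} = P · e^{tJ} · P⁻¹, and e^{tJ} can be computed block-by-block.

A has Jordan form
J =
  [6, 1, 0]
  [0, 6, 1]
  [0, 0, 6]
(up to reordering of blocks).

Per-block formulas:
  For a 3×3 Jordan block J_3(6): exp(t · J_3(6)) = e^(6t)·(I + t·N + (t^2/2)·N^2), where N is the 3×3 nilpotent shift.

After assembling e^{tJ} and conjugating by P, we get:

e^{tA} =
  [-t^2*exp(6*t)/2 - t*exp(6*t) + exp(6*t), -t*exp(6*t), -t^2*exp(6*t)/2 - t*exp(6*t)]
  [t*exp(6*t), exp(6*t), t*exp(6*t)]
  [t^2*exp(6*t)/2 + t*exp(6*t), t*exp(6*t), t^2*exp(6*t)/2 + t*exp(6*t) + exp(6*t)]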